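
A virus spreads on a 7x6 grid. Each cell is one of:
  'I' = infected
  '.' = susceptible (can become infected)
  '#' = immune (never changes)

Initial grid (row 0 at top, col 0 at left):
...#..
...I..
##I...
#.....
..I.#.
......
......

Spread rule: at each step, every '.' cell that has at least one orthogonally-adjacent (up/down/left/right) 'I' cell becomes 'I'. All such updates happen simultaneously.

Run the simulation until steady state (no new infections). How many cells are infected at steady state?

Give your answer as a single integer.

Step 0 (initial): 3 infected
Step 1: +7 new -> 10 infected
Step 2: +11 new -> 21 infected
Step 3: +9 new -> 30 infected
Step 4: +5 new -> 35 infected
Step 5: +2 new -> 37 infected
Step 6: +0 new -> 37 infected

Answer: 37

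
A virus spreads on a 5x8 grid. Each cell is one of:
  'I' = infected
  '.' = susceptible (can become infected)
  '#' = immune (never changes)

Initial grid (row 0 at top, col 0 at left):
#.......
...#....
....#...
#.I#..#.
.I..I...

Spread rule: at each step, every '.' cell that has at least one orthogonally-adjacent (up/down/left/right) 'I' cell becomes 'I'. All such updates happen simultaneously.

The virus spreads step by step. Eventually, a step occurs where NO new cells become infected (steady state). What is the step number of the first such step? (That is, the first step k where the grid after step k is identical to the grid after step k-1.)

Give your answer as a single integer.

Step 0 (initial): 3 infected
Step 1: +7 new -> 10 infected
Step 2: +5 new -> 15 infected
Step 3: +5 new -> 20 infected
Step 4: +6 new -> 26 infected
Step 5: +5 new -> 31 infected
Step 6: +2 new -> 33 infected
Step 7: +1 new -> 34 infected
Step 8: +0 new -> 34 infected

Answer: 8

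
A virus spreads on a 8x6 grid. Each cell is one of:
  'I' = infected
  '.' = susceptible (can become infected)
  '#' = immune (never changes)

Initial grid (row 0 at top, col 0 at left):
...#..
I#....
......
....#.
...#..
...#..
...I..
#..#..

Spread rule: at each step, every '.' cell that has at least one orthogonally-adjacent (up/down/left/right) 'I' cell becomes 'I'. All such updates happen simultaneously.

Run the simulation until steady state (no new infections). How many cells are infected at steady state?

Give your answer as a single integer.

Step 0 (initial): 2 infected
Step 1: +4 new -> 6 infected
Step 2: +9 new -> 15 infected
Step 3: +11 new -> 26 infected
Step 4: +6 new -> 32 infected
Step 5: +4 new -> 36 infected
Step 6: +2 new -> 38 infected
Step 7: +2 new -> 40 infected
Step 8: +1 new -> 41 infected
Step 9: +0 new -> 41 infected

Answer: 41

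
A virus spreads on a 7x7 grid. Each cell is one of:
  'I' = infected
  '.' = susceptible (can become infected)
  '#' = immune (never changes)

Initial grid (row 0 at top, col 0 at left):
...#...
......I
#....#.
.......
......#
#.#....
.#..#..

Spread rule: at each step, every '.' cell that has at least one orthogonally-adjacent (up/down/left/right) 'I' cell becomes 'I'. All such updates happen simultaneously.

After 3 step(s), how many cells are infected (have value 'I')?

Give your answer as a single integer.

Step 0 (initial): 1 infected
Step 1: +3 new -> 4 infected
Step 2: +3 new -> 7 infected
Step 3: +4 new -> 11 infected

Answer: 11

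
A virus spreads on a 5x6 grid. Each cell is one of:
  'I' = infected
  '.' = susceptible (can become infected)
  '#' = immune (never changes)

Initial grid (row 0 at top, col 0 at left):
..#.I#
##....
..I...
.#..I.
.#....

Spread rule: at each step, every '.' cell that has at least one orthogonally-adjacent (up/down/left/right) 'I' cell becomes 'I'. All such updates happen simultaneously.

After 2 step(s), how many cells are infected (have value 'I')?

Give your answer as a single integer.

Answer: 20

Derivation:
Step 0 (initial): 3 infected
Step 1: +10 new -> 13 infected
Step 2: +7 new -> 20 infected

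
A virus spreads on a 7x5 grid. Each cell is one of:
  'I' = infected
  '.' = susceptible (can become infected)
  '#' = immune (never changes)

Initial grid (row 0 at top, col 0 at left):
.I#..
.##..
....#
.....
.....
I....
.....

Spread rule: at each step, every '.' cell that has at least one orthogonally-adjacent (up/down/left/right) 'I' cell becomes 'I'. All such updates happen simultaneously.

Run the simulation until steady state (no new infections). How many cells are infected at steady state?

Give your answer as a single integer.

Step 0 (initial): 2 infected
Step 1: +4 new -> 6 infected
Step 2: +5 new -> 11 infected
Step 3: +5 new -> 16 infected
Step 4: +5 new -> 21 infected
Step 5: +4 new -> 25 infected
Step 6: +2 new -> 27 infected
Step 7: +1 new -> 28 infected
Step 8: +2 new -> 30 infected
Step 9: +1 new -> 31 infected
Step 10: +0 new -> 31 infected

Answer: 31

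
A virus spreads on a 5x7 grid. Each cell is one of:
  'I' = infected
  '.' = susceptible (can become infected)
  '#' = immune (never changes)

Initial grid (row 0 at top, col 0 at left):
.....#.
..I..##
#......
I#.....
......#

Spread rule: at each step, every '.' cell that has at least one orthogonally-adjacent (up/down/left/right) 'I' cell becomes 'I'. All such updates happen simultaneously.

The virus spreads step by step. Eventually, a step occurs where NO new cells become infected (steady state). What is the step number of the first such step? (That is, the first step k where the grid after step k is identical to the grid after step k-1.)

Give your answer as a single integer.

Answer: 7

Derivation:
Step 0 (initial): 2 infected
Step 1: +5 new -> 7 infected
Step 2: +8 new -> 15 infected
Step 3: +5 new -> 20 infected
Step 4: +3 new -> 23 infected
Step 5: +3 new -> 26 infected
Step 6: +2 new -> 28 infected
Step 7: +0 new -> 28 infected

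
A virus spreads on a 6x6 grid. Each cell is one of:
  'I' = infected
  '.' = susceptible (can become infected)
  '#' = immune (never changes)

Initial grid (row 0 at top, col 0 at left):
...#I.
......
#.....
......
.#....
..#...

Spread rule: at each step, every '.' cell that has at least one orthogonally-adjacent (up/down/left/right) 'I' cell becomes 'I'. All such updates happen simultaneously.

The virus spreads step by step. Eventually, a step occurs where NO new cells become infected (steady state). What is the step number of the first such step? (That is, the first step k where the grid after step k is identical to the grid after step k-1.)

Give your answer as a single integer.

Step 0 (initial): 1 infected
Step 1: +2 new -> 3 infected
Step 2: +3 new -> 6 infected
Step 3: +4 new -> 10 infected
Step 4: +6 new -> 16 infected
Step 5: +7 new -> 23 infected
Step 6: +5 new -> 28 infected
Step 7: +1 new -> 29 infected
Step 8: +1 new -> 30 infected
Step 9: +1 new -> 31 infected
Step 10: +1 new -> 32 infected
Step 11: +0 new -> 32 infected

Answer: 11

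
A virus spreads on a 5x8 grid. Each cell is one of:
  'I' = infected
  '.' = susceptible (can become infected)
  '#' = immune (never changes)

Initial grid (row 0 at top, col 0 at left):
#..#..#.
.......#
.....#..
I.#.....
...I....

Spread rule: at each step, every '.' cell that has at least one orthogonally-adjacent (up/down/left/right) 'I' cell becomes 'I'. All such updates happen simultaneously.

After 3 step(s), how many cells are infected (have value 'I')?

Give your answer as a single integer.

Step 0 (initial): 2 infected
Step 1: +6 new -> 8 infected
Step 2: +6 new -> 14 infected
Step 3: +6 new -> 20 infected

Answer: 20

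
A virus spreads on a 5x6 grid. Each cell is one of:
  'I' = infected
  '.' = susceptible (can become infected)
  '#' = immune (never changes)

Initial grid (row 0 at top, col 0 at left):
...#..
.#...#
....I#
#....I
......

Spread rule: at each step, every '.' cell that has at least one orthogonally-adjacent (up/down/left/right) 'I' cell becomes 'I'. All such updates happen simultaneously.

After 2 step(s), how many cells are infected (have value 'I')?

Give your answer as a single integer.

Step 0 (initial): 2 infected
Step 1: +4 new -> 6 infected
Step 2: +5 new -> 11 infected

Answer: 11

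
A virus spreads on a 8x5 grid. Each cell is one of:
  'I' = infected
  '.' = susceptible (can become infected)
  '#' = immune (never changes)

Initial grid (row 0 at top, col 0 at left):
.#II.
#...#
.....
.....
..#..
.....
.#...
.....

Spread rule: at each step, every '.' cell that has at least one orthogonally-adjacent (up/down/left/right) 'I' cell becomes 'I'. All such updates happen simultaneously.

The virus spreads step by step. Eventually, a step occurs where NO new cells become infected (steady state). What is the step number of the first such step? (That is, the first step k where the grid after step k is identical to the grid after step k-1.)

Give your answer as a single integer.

Answer: 10

Derivation:
Step 0 (initial): 2 infected
Step 1: +3 new -> 5 infected
Step 2: +3 new -> 8 infected
Step 3: +4 new -> 12 infected
Step 4: +4 new -> 16 infected
Step 5: +4 new -> 20 infected
Step 6: +5 new -> 25 infected
Step 7: +4 new -> 29 infected
Step 8: +3 new -> 32 infected
Step 9: +2 new -> 34 infected
Step 10: +0 new -> 34 infected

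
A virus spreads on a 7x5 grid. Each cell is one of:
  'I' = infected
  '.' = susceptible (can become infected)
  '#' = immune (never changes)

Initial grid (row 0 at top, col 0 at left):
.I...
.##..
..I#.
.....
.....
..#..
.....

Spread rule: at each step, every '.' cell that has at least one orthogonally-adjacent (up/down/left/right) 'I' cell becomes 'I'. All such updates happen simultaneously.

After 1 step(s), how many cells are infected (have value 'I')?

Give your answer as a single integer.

Step 0 (initial): 2 infected
Step 1: +4 new -> 6 infected

Answer: 6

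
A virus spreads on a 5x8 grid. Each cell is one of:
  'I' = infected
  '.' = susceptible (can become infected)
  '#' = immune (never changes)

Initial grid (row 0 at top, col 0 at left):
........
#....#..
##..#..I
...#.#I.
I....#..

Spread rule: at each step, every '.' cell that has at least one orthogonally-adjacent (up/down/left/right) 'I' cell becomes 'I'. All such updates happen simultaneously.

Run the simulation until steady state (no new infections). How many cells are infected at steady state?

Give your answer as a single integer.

Answer: 32

Derivation:
Step 0 (initial): 3 infected
Step 1: +6 new -> 9 infected
Step 2: +6 new -> 15 infected
Step 3: +3 new -> 18 infected
Step 4: +3 new -> 21 infected
Step 5: +4 new -> 25 infected
Step 6: +5 new -> 30 infected
Step 7: +1 new -> 31 infected
Step 8: +1 new -> 32 infected
Step 9: +0 new -> 32 infected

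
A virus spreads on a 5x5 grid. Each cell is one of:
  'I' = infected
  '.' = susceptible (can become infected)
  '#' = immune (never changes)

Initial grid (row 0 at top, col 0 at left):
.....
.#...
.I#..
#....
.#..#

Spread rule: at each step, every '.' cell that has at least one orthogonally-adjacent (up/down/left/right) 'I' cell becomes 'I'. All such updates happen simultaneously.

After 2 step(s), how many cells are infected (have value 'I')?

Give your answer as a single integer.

Step 0 (initial): 1 infected
Step 1: +2 new -> 3 infected
Step 2: +2 new -> 5 infected

Answer: 5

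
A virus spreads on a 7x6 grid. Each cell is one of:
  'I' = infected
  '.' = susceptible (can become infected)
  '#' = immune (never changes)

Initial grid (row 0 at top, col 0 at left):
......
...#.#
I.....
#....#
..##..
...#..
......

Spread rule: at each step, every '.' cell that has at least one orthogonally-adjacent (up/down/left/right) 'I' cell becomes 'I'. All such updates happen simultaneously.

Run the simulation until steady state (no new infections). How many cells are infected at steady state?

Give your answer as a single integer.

Step 0 (initial): 1 infected
Step 1: +2 new -> 3 infected
Step 2: +4 new -> 7 infected
Step 3: +5 new -> 12 infected
Step 4: +5 new -> 17 infected
Step 5: +7 new -> 24 infected
Step 6: +4 new -> 28 infected
Step 7: +4 new -> 32 infected
Step 8: +2 new -> 34 infected
Step 9: +1 new -> 35 infected
Step 10: +0 new -> 35 infected

Answer: 35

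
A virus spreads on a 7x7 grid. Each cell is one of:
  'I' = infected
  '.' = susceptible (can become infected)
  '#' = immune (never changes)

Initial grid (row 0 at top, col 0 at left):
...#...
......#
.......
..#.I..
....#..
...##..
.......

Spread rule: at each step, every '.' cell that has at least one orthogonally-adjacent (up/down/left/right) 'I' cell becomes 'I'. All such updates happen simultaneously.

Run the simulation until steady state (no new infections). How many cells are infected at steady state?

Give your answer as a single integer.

Answer: 43

Derivation:
Step 0 (initial): 1 infected
Step 1: +3 new -> 4 infected
Step 2: +6 new -> 10 infected
Step 3: +8 new -> 18 infected
Step 4: +7 new -> 25 infected
Step 5: +10 new -> 35 infected
Step 6: +6 new -> 41 infected
Step 7: +2 new -> 43 infected
Step 8: +0 new -> 43 infected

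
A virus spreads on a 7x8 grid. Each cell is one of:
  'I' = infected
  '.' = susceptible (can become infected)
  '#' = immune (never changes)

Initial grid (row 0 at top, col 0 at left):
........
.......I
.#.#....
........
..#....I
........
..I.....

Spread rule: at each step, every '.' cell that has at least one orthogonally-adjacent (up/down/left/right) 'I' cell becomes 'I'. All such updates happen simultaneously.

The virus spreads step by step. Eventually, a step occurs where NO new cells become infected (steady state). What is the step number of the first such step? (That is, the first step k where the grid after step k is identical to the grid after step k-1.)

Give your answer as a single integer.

Step 0 (initial): 3 infected
Step 1: +9 new -> 12 infected
Step 2: +11 new -> 23 infected
Step 3: +12 new -> 35 infected
Step 4: +7 new -> 42 infected
Step 5: +4 new -> 46 infected
Step 6: +4 new -> 50 infected
Step 7: +2 new -> 52 infected
Step 8: +1 new -> 53 infected
Step 9: +0 new -> 53 infected

Answer: 9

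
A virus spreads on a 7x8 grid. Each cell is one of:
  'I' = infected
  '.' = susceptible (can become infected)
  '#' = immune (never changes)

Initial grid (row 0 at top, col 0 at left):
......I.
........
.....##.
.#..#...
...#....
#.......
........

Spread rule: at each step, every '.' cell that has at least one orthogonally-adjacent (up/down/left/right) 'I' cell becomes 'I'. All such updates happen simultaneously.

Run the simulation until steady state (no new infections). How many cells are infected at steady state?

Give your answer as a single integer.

Step 0 (initial): 1 infected
Step 1: +3 new -> 4 infected
Step 2: +3 new -> 7 infected
Step 3: +3 new -> 10 infected
Step 4: +4 new -> 14 infected
Step 5: +5 new -> 19 infected
Step 6: +7 new -> 26 infected
Step 7: +6 new -> 32 infected
Step 8: +5 new -> 37 infected
Step 9: +5 new -> 42 infected
Step 10: +5 new -> 47 infected
Step 11: +2 new -> 49 infected
Step 12: +1 new -> 50 infected
Step 13: +0 new -> 50 infected

Answer: 50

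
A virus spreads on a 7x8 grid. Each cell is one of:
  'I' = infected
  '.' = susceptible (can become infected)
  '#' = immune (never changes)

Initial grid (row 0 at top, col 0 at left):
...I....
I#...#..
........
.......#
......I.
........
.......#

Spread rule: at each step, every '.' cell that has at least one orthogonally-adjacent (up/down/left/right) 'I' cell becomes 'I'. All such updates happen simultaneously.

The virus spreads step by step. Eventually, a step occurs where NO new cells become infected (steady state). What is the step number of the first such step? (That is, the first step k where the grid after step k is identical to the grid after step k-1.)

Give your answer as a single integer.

Answer: 7

Derivation:
Step 0 (initial): 3 infected
Step 1: +9 new -> 12 infected
Step 2: +13 new -> 25 infected
Step 3: +13 new -> 38 infected
Step 4: +8 new -> 46 infected
Step 5: +4 new -> 50 infected
Step 6: +2 new -> 52 infected
Step 7: +0 new -> 52 infected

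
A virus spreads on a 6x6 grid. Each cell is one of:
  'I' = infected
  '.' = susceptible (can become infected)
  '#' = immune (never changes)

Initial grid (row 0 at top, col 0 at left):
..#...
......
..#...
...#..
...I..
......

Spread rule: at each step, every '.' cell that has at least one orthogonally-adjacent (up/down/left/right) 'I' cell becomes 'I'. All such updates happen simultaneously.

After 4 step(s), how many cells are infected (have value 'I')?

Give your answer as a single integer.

Answer: 22

Derivation:
Step 0 (initial): 1 infected
Step 1: +3 new -> 4 infected
Step 2: +6 new -> 10 infected
Step 3: +6 new -> 16 infected
Step 4: +6 new -> 22 infected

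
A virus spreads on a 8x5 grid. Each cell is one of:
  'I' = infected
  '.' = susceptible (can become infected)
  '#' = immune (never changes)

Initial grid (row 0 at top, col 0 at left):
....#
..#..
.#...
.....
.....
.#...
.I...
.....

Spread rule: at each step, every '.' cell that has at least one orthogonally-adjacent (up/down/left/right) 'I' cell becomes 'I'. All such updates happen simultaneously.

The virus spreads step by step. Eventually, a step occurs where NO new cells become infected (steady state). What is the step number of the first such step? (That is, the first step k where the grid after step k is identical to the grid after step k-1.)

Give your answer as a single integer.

Answer: 10

Derivation:
Step 0 (initial): 1 infected
Step 1: +3 new -> 4 infected
Step 2: +5 new -> 9 infected
Step 3: +5 new -> 14 infected
Step 4: +6 new -> 20 infected
Step 5: +5 new -> 25 infected
Step 6: +3 new -> 28 infected
Step 7: +4 new -> 32 infected
Step 8: +3 new -> 35 infected
Step 9: +1 new -> 36 infected
Step 10: +0 new -> 36 infected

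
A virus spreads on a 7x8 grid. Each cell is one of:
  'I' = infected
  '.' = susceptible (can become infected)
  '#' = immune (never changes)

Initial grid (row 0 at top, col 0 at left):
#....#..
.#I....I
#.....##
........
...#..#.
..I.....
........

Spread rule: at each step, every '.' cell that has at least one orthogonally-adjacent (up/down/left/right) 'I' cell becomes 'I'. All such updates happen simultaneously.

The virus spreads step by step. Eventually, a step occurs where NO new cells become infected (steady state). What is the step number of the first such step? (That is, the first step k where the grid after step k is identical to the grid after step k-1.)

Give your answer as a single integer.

Answer: 7

Derivation:
Step 0 (initial): 3 infected
Step 1: +9 new -> 12 infected
Step 2: +13 new -> 25 infected
Step 3: +10 new -> 35 infected
Step 4: +6 new -> 41 infected
Step 5: +3 new -> 44 infected
Step 6: +3 new -> 47 infected
Step 7: +0 new -> 47 infected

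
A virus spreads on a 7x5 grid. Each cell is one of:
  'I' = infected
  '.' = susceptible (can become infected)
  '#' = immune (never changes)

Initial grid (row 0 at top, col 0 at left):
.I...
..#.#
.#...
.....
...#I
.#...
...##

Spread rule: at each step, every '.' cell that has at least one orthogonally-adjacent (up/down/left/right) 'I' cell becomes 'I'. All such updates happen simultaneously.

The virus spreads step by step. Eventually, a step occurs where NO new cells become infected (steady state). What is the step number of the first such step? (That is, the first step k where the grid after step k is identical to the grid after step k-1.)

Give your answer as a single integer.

Answer: 7

Derivation:
Step 0 (initial): 2 infected
Step 1: +5 new -> 7 infected
Step 2: +5 new -> 12 infected
Step 3: +6 new -> 18 infected
Step 4: +5 new -> 23 infected
Step 5: +3 new -> 26 infected
Step 6: +2 new -> 28 infected
Step 7: +0 new -> 28 infected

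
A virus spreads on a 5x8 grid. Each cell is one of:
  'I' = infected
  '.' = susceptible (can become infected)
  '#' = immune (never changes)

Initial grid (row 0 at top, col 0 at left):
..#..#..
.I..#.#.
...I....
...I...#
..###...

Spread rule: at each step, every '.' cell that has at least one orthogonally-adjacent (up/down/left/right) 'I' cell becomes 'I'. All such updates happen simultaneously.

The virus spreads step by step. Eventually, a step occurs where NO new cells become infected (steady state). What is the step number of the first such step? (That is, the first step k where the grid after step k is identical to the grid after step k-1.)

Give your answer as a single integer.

Step 0 (initial): 3 infected
Step 1: +9 new -> 12 infected
Step 2: +6 new -> 18 infected
Step 3: +7 new -> 25 infected
Step 4: +3 new -> 28 infected
Step 5: +2 new -> 30 infected
Step 6: +1 new -> 31 infected
Step 7: +1 new -> 32 infected
Step 8: +0 new -> 32 infected

Answer: 8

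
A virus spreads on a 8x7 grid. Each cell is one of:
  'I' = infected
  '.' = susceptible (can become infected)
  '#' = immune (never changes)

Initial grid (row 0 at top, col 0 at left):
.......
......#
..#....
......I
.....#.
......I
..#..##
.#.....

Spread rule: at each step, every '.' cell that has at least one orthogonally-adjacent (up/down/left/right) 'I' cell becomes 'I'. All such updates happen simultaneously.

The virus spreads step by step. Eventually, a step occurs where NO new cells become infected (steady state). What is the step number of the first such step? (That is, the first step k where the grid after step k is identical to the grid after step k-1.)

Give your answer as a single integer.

Step 0 (initial): 2 infected
Step 1: +4 new -> 6 infected
Step 2: +3 new -> 9 infected
Step 3: +6 new -> 15 infected
Step 4: +8 new -> 23 infected
Step 5: +8 new -> 31 infected
Step 6: +9 new -> 40 infected
Step 7: +5 new -> 45 infected
Step 8: +3 new -> 48 infected
Step 9: +1 new -> 49 infected
Step 10: +0 new -> 49 infected

Answer: 10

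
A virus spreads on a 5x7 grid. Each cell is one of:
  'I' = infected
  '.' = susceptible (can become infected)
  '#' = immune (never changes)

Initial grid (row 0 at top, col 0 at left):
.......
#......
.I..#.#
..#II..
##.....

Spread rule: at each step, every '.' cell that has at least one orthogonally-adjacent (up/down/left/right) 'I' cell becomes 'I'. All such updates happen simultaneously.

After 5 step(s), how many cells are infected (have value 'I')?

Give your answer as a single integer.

Step 0 (initial): 3 infected
Step 1: +8 new -> 11 infected
Step 2: +8 new -> 19 infected
Step 3: +6 new -> 25 infected
Step 4: +3 new -> 28 infected
Step 5: +1 new -> 29 infected

Answer: 29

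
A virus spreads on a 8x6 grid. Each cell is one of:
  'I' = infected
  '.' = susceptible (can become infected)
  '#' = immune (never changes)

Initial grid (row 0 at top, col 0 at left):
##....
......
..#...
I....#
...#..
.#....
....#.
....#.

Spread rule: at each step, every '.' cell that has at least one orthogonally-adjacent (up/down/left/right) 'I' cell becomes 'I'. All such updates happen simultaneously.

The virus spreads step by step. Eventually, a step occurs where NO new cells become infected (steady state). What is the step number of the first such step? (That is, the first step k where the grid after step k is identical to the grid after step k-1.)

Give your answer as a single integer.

Answer: 10

Derivation:
Step 0 (initial): 1 infected
Step 1: +3 new -> 4 infected
Step 2: +5 new -> 9 infected
Step 3: +4 new -> 13 infected
Step 4: +6 new -> 19 infected
Step 5: +7 new -> 26 infected
Step 6: +7 new -> 33 infected
Step 7: +4 new -> 37 infected
Step 8: +2 new -> 39 infected
Step 9: +1 new -> 40 infected
Step 10: +0 new -> 40 infected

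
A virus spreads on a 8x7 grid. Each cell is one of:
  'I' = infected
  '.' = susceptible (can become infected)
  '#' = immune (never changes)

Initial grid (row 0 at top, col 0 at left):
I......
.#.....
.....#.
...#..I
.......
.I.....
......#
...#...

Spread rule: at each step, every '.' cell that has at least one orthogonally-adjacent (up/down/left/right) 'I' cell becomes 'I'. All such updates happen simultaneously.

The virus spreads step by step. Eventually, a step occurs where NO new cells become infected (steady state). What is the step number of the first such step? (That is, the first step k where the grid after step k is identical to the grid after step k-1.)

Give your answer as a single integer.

Step 0 (initial): 3 infected
Step 1: +9 new -> 12 infected
Step 2: +13 new -> 25 infected
Step 3: +15 new -> 40 infected
Step 4: +8 new -> 48 infected
Step 5: +2 new -> 50 infected
Step 6: +1 new -> 51 infected
Step 7: +0 new -> 51 infected

Answer: 7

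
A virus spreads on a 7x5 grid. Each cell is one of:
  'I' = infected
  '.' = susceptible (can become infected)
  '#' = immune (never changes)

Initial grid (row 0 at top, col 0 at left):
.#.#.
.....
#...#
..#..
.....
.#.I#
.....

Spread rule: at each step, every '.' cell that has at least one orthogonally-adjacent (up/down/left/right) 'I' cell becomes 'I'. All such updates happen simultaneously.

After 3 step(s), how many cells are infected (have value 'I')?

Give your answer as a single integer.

Answer: 13

Derivation:
Step 0 (initial): 1 infected
Step 1: +3 new -> 4 infected
Step 2: +5 new -> 9 infected
Step 3: +4 new -> 13 infected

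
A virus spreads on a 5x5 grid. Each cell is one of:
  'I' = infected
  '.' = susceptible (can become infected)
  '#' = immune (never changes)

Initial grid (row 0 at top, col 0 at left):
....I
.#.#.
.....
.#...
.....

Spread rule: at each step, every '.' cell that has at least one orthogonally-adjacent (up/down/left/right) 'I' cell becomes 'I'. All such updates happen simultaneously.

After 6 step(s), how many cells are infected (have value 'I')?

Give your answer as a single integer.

Step 0 (initial): 1 infected
Step 1: +2 new -> 3 infected
Step 2: +2 new -> 5 infected
Step 3: +4 new -> 9 infected
Step 4: +4 new -> 13 infected
Step 5: +4 new -> 17 infected
Step 6: +2 new -> 19 infected

Answer: 19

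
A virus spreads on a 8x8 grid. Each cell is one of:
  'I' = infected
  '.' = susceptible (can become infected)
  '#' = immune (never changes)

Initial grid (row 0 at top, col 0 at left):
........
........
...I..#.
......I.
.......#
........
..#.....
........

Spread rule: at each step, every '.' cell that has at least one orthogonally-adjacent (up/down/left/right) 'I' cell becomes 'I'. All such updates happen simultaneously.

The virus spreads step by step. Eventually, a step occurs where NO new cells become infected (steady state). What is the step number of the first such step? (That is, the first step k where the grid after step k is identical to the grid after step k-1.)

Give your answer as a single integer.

Answer: 9

Derivation:
Step 0 (initial): 2 infected
Step 1: +7 new -> 9 infected
Step 2: +11 new -> 20 infected
Step 3: +13 new -> 33 infected
Step 4: +13 new -> 46 infected
Step 5: +8 new -> 54 infected
Step 6: +4 new -> 58 infected
Step 7: +2 new -> 60 infected
Step 8: +1 new -> 61 infected
Step 9: +0 new -> 61 infected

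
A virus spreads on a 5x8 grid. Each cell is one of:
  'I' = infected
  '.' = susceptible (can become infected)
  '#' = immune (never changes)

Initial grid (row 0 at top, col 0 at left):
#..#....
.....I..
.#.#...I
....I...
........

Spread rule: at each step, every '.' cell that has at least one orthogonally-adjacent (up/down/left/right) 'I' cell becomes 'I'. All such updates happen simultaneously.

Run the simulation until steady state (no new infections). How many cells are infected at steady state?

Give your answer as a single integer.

Step 0 (initial): 3 infected
Step 1: +11 new -> 14 infected
Step 2: +9 new -> 23 infected
Step 3: +5 new -> 28 infected
Step 4: +4 new -> 32 infected
Step 5: +4 new -> 36 infected
Step 6: +0 new -> 36 infected

Answer: 36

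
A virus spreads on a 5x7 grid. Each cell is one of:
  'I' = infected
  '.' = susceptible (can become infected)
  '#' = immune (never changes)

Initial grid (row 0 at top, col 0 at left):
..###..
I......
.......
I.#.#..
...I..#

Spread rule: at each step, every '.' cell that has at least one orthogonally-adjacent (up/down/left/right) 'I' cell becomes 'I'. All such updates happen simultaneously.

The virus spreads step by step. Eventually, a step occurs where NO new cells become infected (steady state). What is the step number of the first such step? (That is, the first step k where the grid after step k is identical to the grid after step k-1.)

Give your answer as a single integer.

Answer: 8

Derivation:
Step 0 (initial): 3 infected
Step 1: +8 new -> 11 infected
Step 2: +6 new -> 17 infected
Step 3: +4 new -> 21 infected
Step 4: +3 new -> 24 infected
Step 5: +2 new -> 26 infected
Step 6: +2 new -> 28 infected
Step 7: +1 new -> 29 infected
Step 8: +0 new -> 29 infected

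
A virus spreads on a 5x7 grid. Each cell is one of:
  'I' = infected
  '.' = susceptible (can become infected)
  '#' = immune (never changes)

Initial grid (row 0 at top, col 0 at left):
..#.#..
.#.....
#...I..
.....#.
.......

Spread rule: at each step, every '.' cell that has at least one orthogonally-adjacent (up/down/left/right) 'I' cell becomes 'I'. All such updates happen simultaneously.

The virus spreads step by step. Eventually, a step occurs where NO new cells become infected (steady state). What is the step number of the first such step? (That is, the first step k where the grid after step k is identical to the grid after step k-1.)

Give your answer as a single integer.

Step 0 (initial): 1 infected
Step 1: +4 new -> 5 infected
Step 2: +6 new -> 11 infected
Step 3: +9 new -> 20 infected
Step 4: +4 new -> 24 infected
Step 5: +2 new -> 26 infected
Step 6: +1 new -> 27 infected
Step 7: +0 new -> 27 infected

Answer: 7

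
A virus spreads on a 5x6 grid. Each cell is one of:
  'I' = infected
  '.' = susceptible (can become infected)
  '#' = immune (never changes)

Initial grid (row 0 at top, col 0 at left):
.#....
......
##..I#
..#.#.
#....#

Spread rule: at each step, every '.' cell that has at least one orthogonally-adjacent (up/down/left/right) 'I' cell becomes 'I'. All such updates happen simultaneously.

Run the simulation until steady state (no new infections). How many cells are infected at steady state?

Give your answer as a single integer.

Step 0 (initial): 1 infected
Step 1: +2 new -> 3 infected
Step 2: +5 new -> 8 infected
Step 3: +4 new -> 12 infected
Step 4: +4 new -> 16 infected
Step 5: +2 new -> 18 infected
Step 6: +2 new -> 20 infected
Step 7: +1 new -> 21 infected
Step 8: +0 new -> 21 infected

Answer: 21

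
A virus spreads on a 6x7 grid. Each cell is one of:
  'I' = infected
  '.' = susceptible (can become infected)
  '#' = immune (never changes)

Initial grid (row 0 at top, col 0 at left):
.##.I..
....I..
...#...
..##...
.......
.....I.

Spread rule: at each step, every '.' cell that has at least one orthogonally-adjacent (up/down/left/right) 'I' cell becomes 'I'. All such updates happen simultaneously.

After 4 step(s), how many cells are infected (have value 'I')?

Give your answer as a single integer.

Step 0 (initial): 3 infected
Step 1: +8 new -> 11 infected
Step 2: +9 new -> 20 infected
Step 3: +6 new -> 26 infected
Step 4: +4 new -> 30 infected

Answer: 30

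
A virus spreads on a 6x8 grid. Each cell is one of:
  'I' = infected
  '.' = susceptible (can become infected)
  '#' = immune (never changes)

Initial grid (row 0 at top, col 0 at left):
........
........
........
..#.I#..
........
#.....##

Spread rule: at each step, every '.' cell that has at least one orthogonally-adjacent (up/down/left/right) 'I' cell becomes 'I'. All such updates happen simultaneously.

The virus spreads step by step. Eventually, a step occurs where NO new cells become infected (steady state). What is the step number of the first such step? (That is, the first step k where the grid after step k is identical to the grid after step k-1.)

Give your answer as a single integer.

Step 0 (initial): 1 infected
Step 1: +3 new -> 4 infected
Step 2: +6 new -> 10 infected
Step 3: +9 new -> 19 infected
Step 4: +10 new -> 29 infected
Step 5: +9 new -> 38 infected
Step 6: +4 new -> 42 infected
Step 7: +1 new -> 43 infected
Step 8: +0 new -> 43 infected

Answer: 8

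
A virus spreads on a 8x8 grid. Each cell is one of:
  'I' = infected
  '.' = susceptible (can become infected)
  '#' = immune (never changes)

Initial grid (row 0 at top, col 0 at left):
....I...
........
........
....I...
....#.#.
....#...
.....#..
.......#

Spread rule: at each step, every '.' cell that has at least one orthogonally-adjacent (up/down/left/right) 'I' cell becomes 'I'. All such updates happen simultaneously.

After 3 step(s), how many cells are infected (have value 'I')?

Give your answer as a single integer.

Answer: 29

Derivation:
Step 0 (initial): 2 infected
Step 1: +6 new -> 8 infected
Step 2: +10 new -> 18 infected
Step 3: +11 new -> 29 infected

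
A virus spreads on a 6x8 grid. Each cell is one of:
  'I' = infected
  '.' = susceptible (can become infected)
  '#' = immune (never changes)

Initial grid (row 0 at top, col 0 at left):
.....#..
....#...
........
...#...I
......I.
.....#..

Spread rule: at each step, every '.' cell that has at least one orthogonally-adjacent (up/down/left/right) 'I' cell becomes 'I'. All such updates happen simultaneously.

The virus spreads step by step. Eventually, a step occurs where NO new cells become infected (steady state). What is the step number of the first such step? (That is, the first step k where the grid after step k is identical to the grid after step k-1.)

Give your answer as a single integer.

Step 0 (initial): 2 infected
Step 1: +5 new -> 7 infected
Step 2: +5 new -> 12 infected
Step 3: +6 new -> 18 infected
Step 4: +5 new -> 23 infected
Step 5: +4 new -> 27 infected
Step 6: +5 new -> 32 infected
Step 7: +5 new -> 37 infected
Step 8: +4 new -> 41 infected
Step 9: +2 new -> 43 infected
Step 10: +1 new -> 44 infected
Step 11: +0 new -> 44 infected

Answer: 11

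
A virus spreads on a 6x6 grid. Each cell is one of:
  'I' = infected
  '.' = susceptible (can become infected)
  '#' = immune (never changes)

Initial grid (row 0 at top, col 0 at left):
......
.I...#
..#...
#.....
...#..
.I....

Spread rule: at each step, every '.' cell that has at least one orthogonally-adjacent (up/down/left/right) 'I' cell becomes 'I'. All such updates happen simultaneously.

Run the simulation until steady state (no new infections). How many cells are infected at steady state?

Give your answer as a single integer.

Step 0 (initial): 2 infected
Step 1: +7 new -> 9 infected
Step 2: +8 new -> 17 infected
Step 3: +5 new -> 22 infected
Step 4: +5 new -> 27 infected
Step 5: +4 new -> 31 infected
Step 6: +1 new -> 32 infected
Step 7: +0 new -> 32 infected

Answer: 32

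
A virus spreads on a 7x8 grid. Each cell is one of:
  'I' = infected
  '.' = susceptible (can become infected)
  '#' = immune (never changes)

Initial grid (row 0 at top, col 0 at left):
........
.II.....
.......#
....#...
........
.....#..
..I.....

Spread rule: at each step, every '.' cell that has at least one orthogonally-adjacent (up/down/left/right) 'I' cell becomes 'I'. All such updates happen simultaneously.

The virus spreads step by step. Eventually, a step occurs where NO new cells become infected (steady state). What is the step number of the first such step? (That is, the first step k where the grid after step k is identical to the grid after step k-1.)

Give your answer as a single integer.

Answer: 8

Derivation:
Step 0 (initial): 3 infected
Step 1: +9 new -> 12 infected
Step 2: +12 new -> 24 infected
Step 3: +10 new -> 34 infected
Step 4: +6 new -> 40 infected
Step 5: +7 new -> 47 infected
Step 6: +4 new -> 51 infected
Step 7: +2 new -> 53 infected
Step 8: +0 new -> 53 infected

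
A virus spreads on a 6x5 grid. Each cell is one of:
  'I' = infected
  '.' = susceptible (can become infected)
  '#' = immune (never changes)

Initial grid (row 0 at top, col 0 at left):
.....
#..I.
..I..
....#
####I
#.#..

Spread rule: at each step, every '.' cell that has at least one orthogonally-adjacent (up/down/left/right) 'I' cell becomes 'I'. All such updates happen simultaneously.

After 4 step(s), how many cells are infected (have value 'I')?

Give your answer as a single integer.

Answer: 21

Derivation:
Step 0 (initial): 3 infected
Step 1: +7 new -> 10 infected
Step 2: +8 new -> 18 infected
Step 3: +2 new -> 20 infected
Step 4: +1 new -> 21 infected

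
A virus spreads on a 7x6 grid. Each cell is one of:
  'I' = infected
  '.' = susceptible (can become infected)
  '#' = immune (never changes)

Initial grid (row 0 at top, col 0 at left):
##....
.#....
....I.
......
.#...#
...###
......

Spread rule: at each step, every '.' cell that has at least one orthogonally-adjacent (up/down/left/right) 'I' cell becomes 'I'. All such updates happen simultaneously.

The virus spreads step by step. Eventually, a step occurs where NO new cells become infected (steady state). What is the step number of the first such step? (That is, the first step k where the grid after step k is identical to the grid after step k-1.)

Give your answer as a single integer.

Answer: 10

Derivation:
Step 0 (initial): 1 infected
Step 1: +4 new -> 5 infected
Step 2: +7 new -> 12 infected
Step 3: +6 new -> 18 infected
Step 4: +4 new -> 22 infected
Step 5: +3 new -> 25 infected
Step 6: +3 new -> 28 infected
Step 7: +3 new -> 31 infected
Step 8: +2 new -> 33 infected
Step 9: +1 new -> 34 infected
Step 10: +0 new -> 34 infected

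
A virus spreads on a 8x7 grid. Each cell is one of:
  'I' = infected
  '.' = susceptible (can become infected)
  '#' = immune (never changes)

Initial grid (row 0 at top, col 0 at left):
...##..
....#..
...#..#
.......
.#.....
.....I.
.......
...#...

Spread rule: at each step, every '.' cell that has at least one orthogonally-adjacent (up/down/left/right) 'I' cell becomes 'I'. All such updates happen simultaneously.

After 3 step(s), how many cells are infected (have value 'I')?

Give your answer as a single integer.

Answer: 20

Derivation:
Step 0 (initial): 1 infected
Step 1: +4 new -> 5 infected
Step 2: +7 new -> 12 infected
Step 3: +8 new -> 20 infected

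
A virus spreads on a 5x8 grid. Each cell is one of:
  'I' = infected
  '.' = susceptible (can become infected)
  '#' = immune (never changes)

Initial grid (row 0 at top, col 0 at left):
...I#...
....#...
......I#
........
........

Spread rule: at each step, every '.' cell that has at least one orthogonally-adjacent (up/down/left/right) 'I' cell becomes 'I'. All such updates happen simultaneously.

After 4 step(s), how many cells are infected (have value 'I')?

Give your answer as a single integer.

Step 0 (initial): 2 infected
Step 1: +5 new -> 7 infected
Step 2: +10 new -> 17 infected
Step 3: +9 new -> 26 infected
Step 4: +5 new -> 31 infected

Answer: 31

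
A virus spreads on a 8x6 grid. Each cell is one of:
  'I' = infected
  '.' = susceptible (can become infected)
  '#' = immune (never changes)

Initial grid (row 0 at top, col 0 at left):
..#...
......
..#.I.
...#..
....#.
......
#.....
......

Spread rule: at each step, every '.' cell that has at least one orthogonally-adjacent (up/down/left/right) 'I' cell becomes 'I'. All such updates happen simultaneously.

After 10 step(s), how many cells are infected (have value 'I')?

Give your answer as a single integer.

Answer: 42

Derivation:
Step 0 (initial): 1 infected
Step 1: +4 new -> 5 infected
Step 2: +4 new -> 9 infected
Step 3: +4 new -> 13 infected
Step 4: +2 new -> 15 infected
Step 5: +5 new -> 20 infected
Step 6: +6 new -> 26 infected
Step 7: +7 new -> 33 infected
Step 8: +5 new -> 38 infected
Step 9: +3 new -> 41 infected
Step 10: +1 new -> 42 infected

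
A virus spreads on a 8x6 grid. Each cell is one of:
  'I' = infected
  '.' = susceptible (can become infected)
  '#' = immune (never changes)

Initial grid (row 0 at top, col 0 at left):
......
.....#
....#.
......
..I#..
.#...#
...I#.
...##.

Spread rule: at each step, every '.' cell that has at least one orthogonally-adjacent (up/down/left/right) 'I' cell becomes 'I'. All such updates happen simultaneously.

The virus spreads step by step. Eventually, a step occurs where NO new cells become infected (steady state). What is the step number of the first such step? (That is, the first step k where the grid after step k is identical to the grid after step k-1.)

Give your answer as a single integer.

Answer: 8

Derivation:
Step 0 (initial): 2 infected
Step 1: +5 new -> 7 infected
Step 2: +7 new -> 14 infected
Step 3: +9 new -> 23 infected
Step 4: +7 new -> 30 infected
Step 5: +5 new -> 35 infected
Step 6: +2 new -> 37 infected
Step 7: +1 new -> 38 infected
Step 8: +0 new -> 38 infected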